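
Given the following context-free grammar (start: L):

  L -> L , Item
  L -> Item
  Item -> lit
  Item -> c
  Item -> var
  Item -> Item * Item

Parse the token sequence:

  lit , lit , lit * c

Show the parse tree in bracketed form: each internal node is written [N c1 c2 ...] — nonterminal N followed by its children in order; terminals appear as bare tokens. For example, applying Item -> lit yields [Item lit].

L
L , Item
L , Item , Item
Item , Item , Item
lit , Item , Item
lit , lit , Item
lit , lit , Item * Item
lit , lit , lit * Item
lit , lit , lit * c

[L [L [L [Item lit]] , [Item lit]] , [Item [Item lit] * [Item c]]]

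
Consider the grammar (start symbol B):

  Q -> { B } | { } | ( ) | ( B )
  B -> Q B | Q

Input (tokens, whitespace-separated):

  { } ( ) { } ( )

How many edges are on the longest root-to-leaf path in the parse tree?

5

[B [Q { }] [B [Q ( )] [B [Q { }] [B [Q ( )]]]]]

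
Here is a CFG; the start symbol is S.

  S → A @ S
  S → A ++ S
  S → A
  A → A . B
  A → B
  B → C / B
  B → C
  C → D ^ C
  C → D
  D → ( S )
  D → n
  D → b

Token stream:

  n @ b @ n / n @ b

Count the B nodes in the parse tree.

5

[S [A [B [C [D n]]]] @ [S [A [B [C [D b]]]] @ [S [A [B [C [D n]] / [B [C [D n]]]]] @ [S [A [B [C [D b]]]]]]]]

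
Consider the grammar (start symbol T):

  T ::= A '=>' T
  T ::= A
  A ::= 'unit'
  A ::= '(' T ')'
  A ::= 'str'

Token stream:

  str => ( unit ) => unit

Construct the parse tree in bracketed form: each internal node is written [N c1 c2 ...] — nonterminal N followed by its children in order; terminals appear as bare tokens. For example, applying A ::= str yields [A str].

[T [A str] => [T [A ( [T [A unit]] )] => [T [A unit]]]]

T
A => T
str => T
str => A => T
str => ( T ) => T
str => ( A ) => T
str => ( unit ) => T
str => ( unit ) => A
str => ( unit ) => unit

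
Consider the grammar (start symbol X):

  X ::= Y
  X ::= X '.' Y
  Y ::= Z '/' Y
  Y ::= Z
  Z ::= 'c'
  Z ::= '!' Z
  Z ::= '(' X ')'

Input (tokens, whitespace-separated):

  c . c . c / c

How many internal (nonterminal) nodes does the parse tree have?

[X [X [X [Y [Z c]]] . [Y [Z c]]] . [Y [Z c] / [Y [Z c]]]]

11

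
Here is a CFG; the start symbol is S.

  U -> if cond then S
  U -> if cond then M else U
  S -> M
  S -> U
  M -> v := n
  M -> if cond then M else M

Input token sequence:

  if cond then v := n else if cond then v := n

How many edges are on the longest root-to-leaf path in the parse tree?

[S [U if cond then [M v := n] else [U if cond then [S [M v := n]]]]]

5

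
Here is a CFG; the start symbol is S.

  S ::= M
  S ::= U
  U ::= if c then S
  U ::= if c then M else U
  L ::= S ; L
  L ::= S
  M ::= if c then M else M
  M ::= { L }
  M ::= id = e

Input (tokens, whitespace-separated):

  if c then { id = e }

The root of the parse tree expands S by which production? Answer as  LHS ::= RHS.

[S [U if c then [S [M { [L [S [M id = e]]] }]]]]

S ::= U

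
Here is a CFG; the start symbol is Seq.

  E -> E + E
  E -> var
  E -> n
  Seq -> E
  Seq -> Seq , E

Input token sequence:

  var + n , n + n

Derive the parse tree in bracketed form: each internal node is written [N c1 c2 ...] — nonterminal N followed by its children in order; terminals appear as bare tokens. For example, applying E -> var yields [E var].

Seq
Seq , E
E , E
E + E , E
var + E , E
var + n , E
var + n , E + E
var + n , n + E
var + n , n + n

[Seq [Seq [E [E var] + [E n]]] , [E [E n] + [E n]]]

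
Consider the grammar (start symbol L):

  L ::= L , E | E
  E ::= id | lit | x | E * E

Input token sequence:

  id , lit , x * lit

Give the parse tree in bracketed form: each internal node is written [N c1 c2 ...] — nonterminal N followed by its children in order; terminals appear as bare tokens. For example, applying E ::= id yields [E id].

L
L , E
L , E , E
E , E , E
id , E , E
id , lit , E
id , lit , E * E
id , lit , x * E
id , lit , x * lit

[L [L [L [E id]] , [E lit]] , [E [E x] * [E lit]]]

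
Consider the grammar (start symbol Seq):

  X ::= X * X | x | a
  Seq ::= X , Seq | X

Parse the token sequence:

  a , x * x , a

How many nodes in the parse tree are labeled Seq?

3

[Seq [X a] , [Seq [X [X x] * [X x]] , [Seq [X a]]]]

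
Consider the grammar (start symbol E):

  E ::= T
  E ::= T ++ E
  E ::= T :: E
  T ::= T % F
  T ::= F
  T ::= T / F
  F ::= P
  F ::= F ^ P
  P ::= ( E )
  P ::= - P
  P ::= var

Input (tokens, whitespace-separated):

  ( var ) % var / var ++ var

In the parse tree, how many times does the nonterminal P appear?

5

[E [T [T [T [F [P ( [E [T [F [P var]]]] )]]] % [F [P var]]] / [F [P var]]] ++ [E [T [F [P var]]]]]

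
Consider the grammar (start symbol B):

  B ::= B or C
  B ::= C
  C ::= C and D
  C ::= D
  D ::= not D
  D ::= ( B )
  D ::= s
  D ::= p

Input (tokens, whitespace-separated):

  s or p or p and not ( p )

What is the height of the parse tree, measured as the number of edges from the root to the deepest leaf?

[B [B [B [C [D s]]] or [C [D p]]] or [C [C [D p]] and [D not [D ( [B [C [D p]]] )]]]]

7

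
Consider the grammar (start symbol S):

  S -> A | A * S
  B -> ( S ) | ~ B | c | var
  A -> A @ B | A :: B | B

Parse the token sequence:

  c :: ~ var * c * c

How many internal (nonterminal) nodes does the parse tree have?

12

[S [A [A [B c]] :: [B ~ [B var]]] * [S [A [B c]] * [S [A [B c]]]]]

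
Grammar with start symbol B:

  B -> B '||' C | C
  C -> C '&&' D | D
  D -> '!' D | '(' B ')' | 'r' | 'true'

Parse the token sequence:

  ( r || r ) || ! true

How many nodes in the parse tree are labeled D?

[B [B [C [D ( [B [B [C [D r]]] || [C [D r]]] )]]] || [C [D ! [D true]]]]

5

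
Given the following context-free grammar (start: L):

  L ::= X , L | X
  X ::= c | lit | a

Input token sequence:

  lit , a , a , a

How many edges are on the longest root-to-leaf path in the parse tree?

[L [X lit] , [L [X a] , [L [X a] , [L [X a]]]]]

5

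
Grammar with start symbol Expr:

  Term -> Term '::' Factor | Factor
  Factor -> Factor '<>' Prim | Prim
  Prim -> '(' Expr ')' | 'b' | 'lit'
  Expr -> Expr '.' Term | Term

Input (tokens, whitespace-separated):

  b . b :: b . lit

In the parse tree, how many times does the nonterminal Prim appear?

4

[Expr [Expr [Expr [Term [Factor [Prim b]]]] . [Term [Term [Factor [Prim b]]] :: [Factor [Prim b]]]] . [Term [Factor [Prim lit]]]]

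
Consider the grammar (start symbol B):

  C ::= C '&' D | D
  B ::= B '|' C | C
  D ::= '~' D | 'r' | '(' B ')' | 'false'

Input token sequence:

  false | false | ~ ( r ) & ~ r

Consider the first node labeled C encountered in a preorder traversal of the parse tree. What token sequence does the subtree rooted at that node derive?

[B [B [B [C [D false]]] | [C [D false]]] | [C [C [D ~ [D ( [B [C [D r]]] )]]] & [D ~ [D r]]]]

false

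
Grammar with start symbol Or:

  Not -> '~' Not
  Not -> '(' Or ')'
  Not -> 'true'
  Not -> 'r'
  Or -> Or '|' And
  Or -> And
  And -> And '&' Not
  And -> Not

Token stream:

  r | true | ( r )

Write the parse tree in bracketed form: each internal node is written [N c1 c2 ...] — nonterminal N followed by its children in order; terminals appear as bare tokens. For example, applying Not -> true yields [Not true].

[Or [Or [Or [And [Not r]]] | [And [Not true]]] | [And [Not ( [Or [And [Not r]]] )]]]

Or
Or | And
Or | And | And
And | And | And
Not | And | And
r | And | And
r | Not | And
r | true | And
r | true | Not
r | true | ( Or )
r | true | ( And )
r | true | ( Not )
r | true | ( r )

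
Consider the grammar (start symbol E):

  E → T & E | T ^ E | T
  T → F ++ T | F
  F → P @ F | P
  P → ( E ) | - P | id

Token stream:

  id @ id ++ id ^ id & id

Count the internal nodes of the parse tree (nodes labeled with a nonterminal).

[E [T [F [P id] @ [F [P id]]] ++ [T [F [P id]]]] ^ [E [T [F [P id]]] & [E [T [F [P id]]]]]]

17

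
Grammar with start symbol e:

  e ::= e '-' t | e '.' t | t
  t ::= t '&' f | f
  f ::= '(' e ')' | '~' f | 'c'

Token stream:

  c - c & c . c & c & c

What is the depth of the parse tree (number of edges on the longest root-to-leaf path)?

[e [e [e [t [f c]]] - [t [t [f c]] & [f c]]] . [t [t [t [f c]] & [f c]] & [f c]]]

5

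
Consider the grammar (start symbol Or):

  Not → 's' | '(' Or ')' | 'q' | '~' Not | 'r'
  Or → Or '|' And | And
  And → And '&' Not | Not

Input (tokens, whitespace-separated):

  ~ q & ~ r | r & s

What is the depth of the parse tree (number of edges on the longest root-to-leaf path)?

6

[Or [Or [And [And [Not ~ [Not q]]] & [Not ~ [Not r]]]] | [And [And [Not r]] & [Not s]]]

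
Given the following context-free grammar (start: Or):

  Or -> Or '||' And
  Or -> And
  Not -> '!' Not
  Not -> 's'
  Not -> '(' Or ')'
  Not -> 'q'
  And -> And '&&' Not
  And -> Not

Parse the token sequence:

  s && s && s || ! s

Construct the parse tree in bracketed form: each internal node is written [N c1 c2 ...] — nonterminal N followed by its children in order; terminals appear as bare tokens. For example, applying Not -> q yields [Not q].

[Or [Or [And [And [And [Not s]] && [Not s]] && [Not s]]] || [And [Not ! [Not s]]]]

Or
Or || And
And || And
And && Not || And
And && Not && Not || And
Not && Not && Not || And
s && Not && Not || And
s && s && Not || And
s && s && s || And
s && s && s || Not
s && s && s || ! Not
s && s && s || ! s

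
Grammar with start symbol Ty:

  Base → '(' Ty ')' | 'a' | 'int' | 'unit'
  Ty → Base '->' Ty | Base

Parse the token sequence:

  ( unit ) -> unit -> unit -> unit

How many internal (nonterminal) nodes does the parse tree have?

[Ty [Base ( [Ty [Base unit]] )] -> [Ty [Base unit] -> [Ty [Base unit] -> [Ty [Base unit]]]]]

10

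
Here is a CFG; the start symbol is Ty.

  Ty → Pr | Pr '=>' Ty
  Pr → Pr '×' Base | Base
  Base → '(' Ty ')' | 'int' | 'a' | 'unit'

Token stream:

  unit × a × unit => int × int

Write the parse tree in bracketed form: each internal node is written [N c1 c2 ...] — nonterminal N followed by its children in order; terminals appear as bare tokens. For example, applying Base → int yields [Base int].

[Ty [Pr [Pr [Pr [Base unit]] × [Base a]] × [Base unit]] => [Ty [Pr [Pr [Base int]] × [Base int]]]]

Ty
Pr => Ty
Pr × Base => Ty
Pr × Base × Base => Ty
Base × Base × Base => Ty
unit × Base × Base => Ty
unit × a × Base => Ty
unit × a × unit => Ty
unit × a × unit => Pr
unit × a × unit => Pr × Base
unit × a × unit => Base × Base
unit × a × unit => int × Base
unit × a × unit => int × int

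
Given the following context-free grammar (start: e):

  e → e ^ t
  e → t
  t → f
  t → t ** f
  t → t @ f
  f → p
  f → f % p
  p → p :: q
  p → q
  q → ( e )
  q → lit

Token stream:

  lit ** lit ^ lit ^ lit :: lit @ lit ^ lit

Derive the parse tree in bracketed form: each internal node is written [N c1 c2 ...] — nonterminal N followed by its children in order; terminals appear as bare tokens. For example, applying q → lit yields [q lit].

[e [e [e [e [t [t [f [p [q lit]]]] ** [f [p [q lit]]]]] ^ [t [f [p [q lit]]]]] ^ [t [t [f [p [p [q lit]] :: [q lit]]]] @ [f [p [q lit]]]]] ^ [t [f [p [q lit]]]]]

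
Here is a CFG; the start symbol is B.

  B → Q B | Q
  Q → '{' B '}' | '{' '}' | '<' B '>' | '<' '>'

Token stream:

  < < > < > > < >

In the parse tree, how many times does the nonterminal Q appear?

[B [Q < [B [Q < >] [B [Q < >]]] >] [B [Q < >]]]

4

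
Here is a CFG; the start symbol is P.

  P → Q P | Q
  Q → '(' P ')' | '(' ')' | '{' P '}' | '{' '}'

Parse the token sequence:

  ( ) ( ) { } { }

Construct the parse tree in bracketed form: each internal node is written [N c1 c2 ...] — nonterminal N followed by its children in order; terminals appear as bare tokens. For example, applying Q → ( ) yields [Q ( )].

[P [Q ( )] [P [Q ( )] [P [Q { }] [P [Q { }]]]]]

P
Q P
( ) P
( ) Q P
( ) ( ) P
( ) ( ) Q P
( ) ( ) { } P
( ) ( ) { } Q
( ) ( ) { } { }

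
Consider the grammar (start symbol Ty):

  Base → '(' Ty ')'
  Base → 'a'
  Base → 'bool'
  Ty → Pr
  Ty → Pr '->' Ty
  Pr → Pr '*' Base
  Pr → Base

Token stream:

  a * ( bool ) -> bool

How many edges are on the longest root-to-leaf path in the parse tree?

[Ty [Pr [Pr [Base a]] * [Base ( [Ty [Pr [Base bool]]] )]] -> [Ty [Pr [Base bool]]]]

6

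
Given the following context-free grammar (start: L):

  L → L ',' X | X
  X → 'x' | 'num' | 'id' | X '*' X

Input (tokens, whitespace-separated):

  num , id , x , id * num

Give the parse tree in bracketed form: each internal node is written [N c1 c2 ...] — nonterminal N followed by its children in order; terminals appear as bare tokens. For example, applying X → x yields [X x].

L
L , X
L , X , X
L , X , X , X
X , X , X , X
num , X , X , X
num , id , X , X
num , id , x , X
num , id , x , X * X
num , id , x , id * X
num , id , x , id * num

[L [L [L [L [X num]] , [X id]] , [X x]] , [X [X id] * [X num]]]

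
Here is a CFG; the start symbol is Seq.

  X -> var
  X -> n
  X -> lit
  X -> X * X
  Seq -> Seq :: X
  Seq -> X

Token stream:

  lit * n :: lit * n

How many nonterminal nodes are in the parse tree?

8

[Seq [Seq [X [X lit] * [X n]]] :: [X [X lit] * [X n]]]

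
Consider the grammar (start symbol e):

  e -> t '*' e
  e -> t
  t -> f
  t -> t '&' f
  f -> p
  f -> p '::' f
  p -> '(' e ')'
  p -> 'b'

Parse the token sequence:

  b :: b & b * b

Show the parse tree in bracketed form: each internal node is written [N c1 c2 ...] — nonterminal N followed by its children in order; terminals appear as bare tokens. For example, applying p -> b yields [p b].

e
t * e
t & f * e
f & f * e
p :: f & f * e
b :: f & f * e
b :: p & f * e
b :: b & f * e
b :: b & p * e
b :: b & b * e
b :: b & b * t
b :: b & b * f
b :: b & b * p
b :: b & b * b

[e [t [t [f [p b] :: [f [p b]]]] & [f [p b]]] * [e [t [f [p b]]]]]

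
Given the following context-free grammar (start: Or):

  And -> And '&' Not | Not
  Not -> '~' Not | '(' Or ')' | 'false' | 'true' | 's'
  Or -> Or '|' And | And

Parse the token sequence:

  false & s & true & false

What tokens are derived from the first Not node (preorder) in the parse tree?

[Or [And [And [And [And [Not false]] & [Not s]] & [Not true]] & [Not false]]]

false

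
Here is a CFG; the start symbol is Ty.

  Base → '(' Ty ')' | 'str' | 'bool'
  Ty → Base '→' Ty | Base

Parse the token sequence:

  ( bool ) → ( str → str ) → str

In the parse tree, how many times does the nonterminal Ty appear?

6

[Ty [Base ( [Ty [Base bool]] )] → [Ty [Base ( [Ty [Base str] → [Ty [Base str]]] )] → [Ty [Base str]]]]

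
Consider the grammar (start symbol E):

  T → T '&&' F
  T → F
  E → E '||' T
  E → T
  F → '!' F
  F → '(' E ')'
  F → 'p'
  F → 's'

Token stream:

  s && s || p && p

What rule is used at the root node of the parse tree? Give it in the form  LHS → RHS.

E → E '||' T

[E [E [T [T [F s]] && [F s]]] || [T [T [F p]] && [F p]]]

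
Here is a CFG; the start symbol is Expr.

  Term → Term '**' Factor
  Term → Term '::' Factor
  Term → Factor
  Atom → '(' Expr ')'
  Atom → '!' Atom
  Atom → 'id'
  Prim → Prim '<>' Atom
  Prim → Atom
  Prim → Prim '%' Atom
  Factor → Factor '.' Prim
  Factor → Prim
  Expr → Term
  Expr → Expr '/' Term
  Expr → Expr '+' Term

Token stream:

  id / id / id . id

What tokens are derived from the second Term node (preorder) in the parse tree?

id

[Expr [Expr [Expr [Term [Factor [Prim [Atom id]]]]] / [Term [Factor [Prim [Atom id]]]]] / [Term [Factor [Factor [Prim [Atom id]]] . [Prim [Atom id]]]]]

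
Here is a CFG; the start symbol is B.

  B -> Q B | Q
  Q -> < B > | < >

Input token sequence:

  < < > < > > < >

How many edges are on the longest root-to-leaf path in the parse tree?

[B [Q < [B [Q < >] [B [Q < >]]] >] [B [Q < >]]]

5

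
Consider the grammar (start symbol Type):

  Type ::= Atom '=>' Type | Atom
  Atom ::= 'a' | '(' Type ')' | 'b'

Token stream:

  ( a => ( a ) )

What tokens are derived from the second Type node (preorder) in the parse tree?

[Type [Atom ( [Type [Atom a] => [Type [Atom ( [Type [Atom a]] )]]] )]]

a => ( a )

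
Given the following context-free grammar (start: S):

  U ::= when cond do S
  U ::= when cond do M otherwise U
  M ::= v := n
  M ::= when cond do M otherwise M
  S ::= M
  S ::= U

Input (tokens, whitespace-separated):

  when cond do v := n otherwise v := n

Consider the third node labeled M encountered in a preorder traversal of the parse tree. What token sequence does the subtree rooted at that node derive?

v := n

[S [M when cond do [M v := n] otherwise [M v := n]]]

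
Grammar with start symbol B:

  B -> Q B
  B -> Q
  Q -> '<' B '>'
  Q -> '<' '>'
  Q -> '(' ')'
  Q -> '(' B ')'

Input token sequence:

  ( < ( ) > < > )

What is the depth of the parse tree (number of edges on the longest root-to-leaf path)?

6

[B [Q ( [B [Q < [B [Q ( )]] >] [B [Q < >]]] )]]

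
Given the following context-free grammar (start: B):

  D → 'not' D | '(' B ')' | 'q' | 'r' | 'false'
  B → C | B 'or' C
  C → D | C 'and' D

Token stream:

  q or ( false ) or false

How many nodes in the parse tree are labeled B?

4

[B [B [B [C [D q]]] or [C [D ( [B [C [D false]]] )]]] or [C [D false]]]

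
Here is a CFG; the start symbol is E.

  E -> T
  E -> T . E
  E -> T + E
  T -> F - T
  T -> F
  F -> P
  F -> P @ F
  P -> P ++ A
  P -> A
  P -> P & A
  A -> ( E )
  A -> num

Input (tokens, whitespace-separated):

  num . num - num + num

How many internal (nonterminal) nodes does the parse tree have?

19

[E [T [F [P [A num]]]] . [E [T [F [P [A num]]] - [T [F [P [A num]]]]] + [E [T [F [P [A num]]]]]]]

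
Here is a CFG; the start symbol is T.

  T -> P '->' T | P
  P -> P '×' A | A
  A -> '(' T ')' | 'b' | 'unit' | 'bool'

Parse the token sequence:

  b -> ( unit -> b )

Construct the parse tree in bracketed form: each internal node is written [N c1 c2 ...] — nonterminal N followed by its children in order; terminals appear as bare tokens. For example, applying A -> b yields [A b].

T
P -> T
A -> T
b -> T
b -> P
b -> A
b -> ( T )
b -> ( P -> T )
b -> ( A -> T )
b -> ( unit -> T )
b -> ( unit -> P )
b -> ( unit -> A )
b -> ( unit -> b )

[T [P [A b]] -> [T [P [A ( [T [P [A unit]] -> [T [P [A b]]]] )]]]]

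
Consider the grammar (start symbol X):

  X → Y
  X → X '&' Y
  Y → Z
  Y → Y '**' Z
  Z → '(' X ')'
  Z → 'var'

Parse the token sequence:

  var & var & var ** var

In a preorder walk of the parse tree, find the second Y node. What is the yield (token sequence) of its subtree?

[X [X [X [Y [Z var]]] & [Y [Z var]]] & [Y [Y [Z var]] ** [Z var]]]

var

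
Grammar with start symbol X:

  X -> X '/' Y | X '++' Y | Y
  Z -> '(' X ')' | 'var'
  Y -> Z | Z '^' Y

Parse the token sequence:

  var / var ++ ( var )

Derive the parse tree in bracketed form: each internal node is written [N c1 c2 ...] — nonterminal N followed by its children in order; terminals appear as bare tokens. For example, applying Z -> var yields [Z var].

[X [X [X [Y [Z var]]] / [Y [Z var]]] ++ [Y [Z ( [X [Y [Z var]]] )]]]

X
X ++ Y
X / Y ++ Y
Y / Y ++ Y
Z / Y ++ Y
var / Y ++ Y
var / Z ++ Y
var / var ++ Y
var / var ++ Z
var / var ++ ( X )
var / var ++ ( Y )
var / var ++ ( Z )
var / var ++ ( var )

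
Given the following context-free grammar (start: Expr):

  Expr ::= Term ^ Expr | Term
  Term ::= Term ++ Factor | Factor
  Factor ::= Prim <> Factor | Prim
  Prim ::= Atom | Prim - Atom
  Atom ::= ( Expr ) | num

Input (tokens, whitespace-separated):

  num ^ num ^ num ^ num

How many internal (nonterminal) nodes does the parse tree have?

[Expr [Term [Factor [Prim [Atom num]]]] ^ [Expr [Term [Factor [Prim [Atom num]]]] ^ [Expr [Term [Factor [Prim [Atom num]]]] ^ [Expr [Term [Factor [Prim [Atom num]]]]]]]]

20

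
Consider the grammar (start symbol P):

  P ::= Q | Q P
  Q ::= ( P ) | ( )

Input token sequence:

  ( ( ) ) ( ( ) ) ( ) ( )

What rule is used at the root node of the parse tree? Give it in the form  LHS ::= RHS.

P ::= Q P

[P [Q ( [P [Q ( )]] )] [P [Q ( [P [Q ( )]] )] [P [Q ( )] [P [Q ( )]]]]]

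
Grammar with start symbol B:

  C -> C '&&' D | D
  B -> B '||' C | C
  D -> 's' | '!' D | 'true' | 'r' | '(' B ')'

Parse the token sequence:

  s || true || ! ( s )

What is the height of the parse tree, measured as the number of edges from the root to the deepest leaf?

[B [B [B [C [D s]]] || [C [D true]]] || [C [D ! [D ( [B [C [D s]]] )]]]]

7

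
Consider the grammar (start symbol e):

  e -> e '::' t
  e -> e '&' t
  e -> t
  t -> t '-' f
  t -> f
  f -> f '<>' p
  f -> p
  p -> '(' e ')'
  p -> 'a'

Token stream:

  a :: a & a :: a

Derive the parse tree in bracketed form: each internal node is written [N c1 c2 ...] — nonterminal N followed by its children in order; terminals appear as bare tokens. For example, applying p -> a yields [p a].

[e [e [e [e [t [f [p a]]]] :: [t [f [p a]]]] & [t [f [p a]]]] :: [t [f [p a]]]]

e
e :: t
e & t :: t
e :: t & t :: t
t :: t & t :: t
f :: t & t :: t
p :: t & t :: t
a :: t & t :: t
a :: f & t :: t
a :: p & t :: t
a :: a & t :: t
a :: a & f :: t
a :: a & p :: t
a :: a & a :: t
a :: a & a :: f
a :: a & a :: p
a :: a & a :: a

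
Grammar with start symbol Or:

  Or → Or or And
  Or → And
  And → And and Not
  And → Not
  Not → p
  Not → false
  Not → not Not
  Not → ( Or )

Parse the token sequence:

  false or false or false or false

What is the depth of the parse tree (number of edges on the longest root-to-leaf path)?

[Or [Or [Or [Or [And [Not false]]] or [And [Not false]]] or [And [Not false]]] or [And [Not false]]]

6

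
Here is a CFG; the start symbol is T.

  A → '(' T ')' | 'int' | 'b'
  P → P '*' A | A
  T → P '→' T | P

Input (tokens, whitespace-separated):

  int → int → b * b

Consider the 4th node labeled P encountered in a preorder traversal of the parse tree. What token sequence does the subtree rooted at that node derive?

[T [P [A int]] → [T [P [A int]] → [T [P [P [A b]] * [A b]]]]]

b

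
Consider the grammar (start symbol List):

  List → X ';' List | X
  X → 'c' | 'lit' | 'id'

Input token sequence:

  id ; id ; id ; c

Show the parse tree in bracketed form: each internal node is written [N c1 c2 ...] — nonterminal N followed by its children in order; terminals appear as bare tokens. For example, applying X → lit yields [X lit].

[List [X id] ; [List [X id] ; [List [X id] ; [List [X c]]]]]

List
X ; List
id ; List
id ; X ; List
id ; id ; List
id ; id ; X ; List
id ; id ; id ; List
id ; id ; id ; X
id ; id ; id ; c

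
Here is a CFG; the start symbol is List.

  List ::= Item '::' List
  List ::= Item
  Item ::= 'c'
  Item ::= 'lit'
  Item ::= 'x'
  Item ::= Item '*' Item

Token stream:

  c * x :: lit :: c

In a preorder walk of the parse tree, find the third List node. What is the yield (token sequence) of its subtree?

c

[List [Item [Item c] * [Item x]] :: [List [Item lit] :: [List [Item c]]]]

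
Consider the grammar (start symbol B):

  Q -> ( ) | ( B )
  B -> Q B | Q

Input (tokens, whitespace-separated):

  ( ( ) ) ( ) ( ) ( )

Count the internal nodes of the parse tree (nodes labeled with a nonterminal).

[B [Q ( [B [Q ( )]] )] [B [Q ( )] [B [Q ( )] [B [Q ( )]]]]]

10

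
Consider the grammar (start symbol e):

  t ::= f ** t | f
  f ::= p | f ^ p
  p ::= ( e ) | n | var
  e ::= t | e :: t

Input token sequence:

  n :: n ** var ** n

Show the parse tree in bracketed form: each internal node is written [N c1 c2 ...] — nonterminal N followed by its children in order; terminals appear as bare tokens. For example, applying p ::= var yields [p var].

[e [e [t [f [p n]]]] :: [t [f [p n]] ** [t [f [p var]] ** [t [f [p n]]]]]]

e
e :: t
t :: t
f :: t
p :: t
n :: t
n :: f ** t
n :: p ** t
n :: n ** t
n :: n ** f ** t
n :: n ** p ** t
n :: n ** var ** t
n :: n ** var ** f
n :: n ** var ** p
n :: n ** var ** n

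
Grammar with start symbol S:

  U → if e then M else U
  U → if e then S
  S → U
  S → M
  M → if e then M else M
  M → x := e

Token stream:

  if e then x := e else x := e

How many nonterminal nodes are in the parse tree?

[S [M if e then [M x := e] else [M x := e]]]

4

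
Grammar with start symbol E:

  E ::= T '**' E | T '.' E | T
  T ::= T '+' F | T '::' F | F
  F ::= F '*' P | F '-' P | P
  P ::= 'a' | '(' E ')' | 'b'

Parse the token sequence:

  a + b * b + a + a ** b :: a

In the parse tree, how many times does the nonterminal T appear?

6

[E [T [T [T [T [F [P a]]] + [F [F [P b]] * [P b]]] + [F [P a]]] + [F [P a]]] ** [E [T [T [F [P b]]] :: [F [P a]]]]]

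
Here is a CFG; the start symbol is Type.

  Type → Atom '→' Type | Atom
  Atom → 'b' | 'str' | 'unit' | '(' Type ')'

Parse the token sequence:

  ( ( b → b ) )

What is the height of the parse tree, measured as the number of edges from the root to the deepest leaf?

[Type [Atom ( [Type [Atom ( [Type [Atom b] → [Type [Atom b]]] )]] )]]

7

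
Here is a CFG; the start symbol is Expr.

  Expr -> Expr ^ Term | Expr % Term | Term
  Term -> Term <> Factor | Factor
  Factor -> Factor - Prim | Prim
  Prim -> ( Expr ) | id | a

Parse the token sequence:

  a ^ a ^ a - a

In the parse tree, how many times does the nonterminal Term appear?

[Expr [Expr [Expr [Term [Factor [Prim a]]]] ^ [Term [Factor [Prim a]]]] ^ [Term [Factor [Factor [Prim a]] - [Prim a]]]]

3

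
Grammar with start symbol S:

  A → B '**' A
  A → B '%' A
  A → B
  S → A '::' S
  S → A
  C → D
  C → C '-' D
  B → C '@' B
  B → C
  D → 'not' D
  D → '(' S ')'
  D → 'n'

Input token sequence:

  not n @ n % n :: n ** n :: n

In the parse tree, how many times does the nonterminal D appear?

[S [A [B [C [D not [D n]]] @ [B [C [D n]]]] % [A [B [C [D n]]]]] :: [S [A [B [C [D n]]] ** [A [B [C [D n]]]]] :: [S [A [B [C [D n]]]]]]]

7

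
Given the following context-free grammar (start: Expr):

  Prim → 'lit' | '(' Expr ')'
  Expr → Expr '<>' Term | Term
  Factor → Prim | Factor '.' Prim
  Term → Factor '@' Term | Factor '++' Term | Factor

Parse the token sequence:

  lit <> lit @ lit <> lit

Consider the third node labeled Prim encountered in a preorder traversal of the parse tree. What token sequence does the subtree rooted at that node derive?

[Expr [Expr [Expr [Term [Factor [Prim lit]]]] <> [Term [Factor [Prim lit]] @ [Term [Factor [Prim lit]]]]] <> [Term [Factor [Prim lit]]]]

lit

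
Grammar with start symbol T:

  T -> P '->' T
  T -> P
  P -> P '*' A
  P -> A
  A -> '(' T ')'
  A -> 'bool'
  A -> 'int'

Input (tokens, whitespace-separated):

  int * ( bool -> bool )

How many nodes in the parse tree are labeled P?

[T [P [P [A int]] * [A ( [T [P [A bool]] -> [T [P [A bool]]]] )]]]

4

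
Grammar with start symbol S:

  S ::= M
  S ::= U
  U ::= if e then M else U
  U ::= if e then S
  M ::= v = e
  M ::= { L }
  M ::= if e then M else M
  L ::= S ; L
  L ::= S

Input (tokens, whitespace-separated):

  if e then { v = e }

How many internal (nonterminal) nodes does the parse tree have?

[S [U if e then [S [M { [L [S [M v = e]]] }]]]]

7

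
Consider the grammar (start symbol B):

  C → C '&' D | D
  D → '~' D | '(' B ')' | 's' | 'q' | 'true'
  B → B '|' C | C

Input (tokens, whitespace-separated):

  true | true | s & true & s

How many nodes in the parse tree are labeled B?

3

[B [B [B [C [D true]]] | [C [D true]]] | [C [C [C [D s]] & [D true]] & [D s]]]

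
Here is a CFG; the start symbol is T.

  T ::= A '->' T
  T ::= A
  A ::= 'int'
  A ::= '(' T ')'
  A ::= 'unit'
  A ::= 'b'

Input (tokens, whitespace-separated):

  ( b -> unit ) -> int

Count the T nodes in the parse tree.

[T [A ( [T [A b] -> [T [A unit]]] )] -> [T [A int]]]

4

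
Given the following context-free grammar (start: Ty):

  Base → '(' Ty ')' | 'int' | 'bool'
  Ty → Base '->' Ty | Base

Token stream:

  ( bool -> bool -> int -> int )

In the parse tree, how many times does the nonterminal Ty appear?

5

[Ty [Base ( [Ty [Base bool] -> [Ty [Base bool] -> [Ty [Base int] -> [Ty [Base int]]]]] )]]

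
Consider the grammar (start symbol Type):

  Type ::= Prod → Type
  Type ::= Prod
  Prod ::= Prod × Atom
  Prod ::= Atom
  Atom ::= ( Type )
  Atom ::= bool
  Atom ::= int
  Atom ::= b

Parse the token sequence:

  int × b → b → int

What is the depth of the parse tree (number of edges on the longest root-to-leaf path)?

[Type [Prod [Prod [Atom int]] × [Atom b]] → [Type [Prod [Atom b]] → [Type [Prod [Atom int]]]]]

5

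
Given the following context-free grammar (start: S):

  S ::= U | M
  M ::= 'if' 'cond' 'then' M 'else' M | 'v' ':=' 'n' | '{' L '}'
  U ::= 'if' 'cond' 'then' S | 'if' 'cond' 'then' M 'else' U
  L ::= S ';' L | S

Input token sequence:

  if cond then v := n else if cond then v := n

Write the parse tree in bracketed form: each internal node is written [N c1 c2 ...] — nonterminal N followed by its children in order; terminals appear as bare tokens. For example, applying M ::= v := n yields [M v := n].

[S [U if cond then [M v := n] else [U if cond then [S [M v := n]]]]]

S
U
if cond then M else U
if cond then v := n else U
if cond then v := n else if cond then S
if cond then v := n else if cond then M
if cond then v := n else if cond then v := n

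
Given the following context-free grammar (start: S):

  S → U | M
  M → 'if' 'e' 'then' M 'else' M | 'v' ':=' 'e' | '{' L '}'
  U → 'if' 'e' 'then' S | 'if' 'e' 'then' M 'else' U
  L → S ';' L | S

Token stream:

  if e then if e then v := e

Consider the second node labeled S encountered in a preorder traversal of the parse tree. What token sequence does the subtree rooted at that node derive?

if e then v := e

[S [U if e then [S [U if e then [S [M v := e]]]]]]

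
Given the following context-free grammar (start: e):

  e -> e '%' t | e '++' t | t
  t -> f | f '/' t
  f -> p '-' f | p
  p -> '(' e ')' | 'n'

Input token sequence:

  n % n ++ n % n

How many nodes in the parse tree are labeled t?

[e [e [e [e [t [f [p n]]]] % [t [f [p n]]]] ++ [t [f [p n]]]] % [t [f [p n]]]]

4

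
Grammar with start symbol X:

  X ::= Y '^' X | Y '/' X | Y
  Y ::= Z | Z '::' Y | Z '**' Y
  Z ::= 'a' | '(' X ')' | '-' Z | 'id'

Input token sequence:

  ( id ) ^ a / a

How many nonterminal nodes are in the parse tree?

12

[X [Y [Z ( [X [Y [Z id]]] )]] ^ [X [Y [Z a]] / [X [Y [Z a]]]]]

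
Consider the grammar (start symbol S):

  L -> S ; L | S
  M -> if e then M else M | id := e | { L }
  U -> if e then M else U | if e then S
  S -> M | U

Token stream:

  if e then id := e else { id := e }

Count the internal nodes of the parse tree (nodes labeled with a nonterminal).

[S [M if e then [M id := e] else [M { [L [S [M id := e]]] }]]]

7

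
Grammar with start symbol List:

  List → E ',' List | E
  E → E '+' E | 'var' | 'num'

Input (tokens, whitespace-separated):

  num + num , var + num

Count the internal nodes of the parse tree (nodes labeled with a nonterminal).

[List [E [E num] + [E num]] , [List [E [E var] + [E num]]]]

8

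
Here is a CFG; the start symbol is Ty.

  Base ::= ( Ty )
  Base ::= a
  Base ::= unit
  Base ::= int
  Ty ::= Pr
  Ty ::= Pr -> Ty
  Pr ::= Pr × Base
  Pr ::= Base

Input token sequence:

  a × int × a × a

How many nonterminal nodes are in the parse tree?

[Ty [Pr [Pr [Pr [Pr [Base a]] × [Base int]] × [Base a]] × [Base a]]]

9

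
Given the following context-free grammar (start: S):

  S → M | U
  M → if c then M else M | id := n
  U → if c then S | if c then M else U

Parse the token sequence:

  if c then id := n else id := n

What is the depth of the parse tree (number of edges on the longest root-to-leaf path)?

[S [M if c then [M id := n] else [M id := n]]]

3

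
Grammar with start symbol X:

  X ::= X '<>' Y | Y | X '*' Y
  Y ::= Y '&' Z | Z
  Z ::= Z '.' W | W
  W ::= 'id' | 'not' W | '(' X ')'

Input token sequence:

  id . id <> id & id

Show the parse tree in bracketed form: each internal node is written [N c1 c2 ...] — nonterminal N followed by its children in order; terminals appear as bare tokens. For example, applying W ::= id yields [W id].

X
X <> Y
Y <> Y
Z <> Y
Z . W <> Y
W . W <> Y
id . W <> Y
id . id <> Y
id . id <> Y & Z
id . id <> Z & Z
id . id <> W & Z
id . id <> id & Z
id . id <> id & W
id . id <> id & id

[X [X [Y [Z [Z [W id]] . [W id]]]] <> [Y [Y [Z [W id]]] & [Z [W id]]]]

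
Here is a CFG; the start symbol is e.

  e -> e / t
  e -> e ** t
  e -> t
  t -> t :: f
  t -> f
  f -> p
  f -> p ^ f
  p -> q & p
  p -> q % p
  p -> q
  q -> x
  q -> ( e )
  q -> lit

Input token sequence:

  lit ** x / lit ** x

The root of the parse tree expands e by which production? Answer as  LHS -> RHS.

e -> e ** t

[e [e [e [e [t [f [p [q lit]]]]] ** [t [f [p [q x]]]]] / [t [f [p [q lit]]]]] ** [t [f [p [q x]]]]]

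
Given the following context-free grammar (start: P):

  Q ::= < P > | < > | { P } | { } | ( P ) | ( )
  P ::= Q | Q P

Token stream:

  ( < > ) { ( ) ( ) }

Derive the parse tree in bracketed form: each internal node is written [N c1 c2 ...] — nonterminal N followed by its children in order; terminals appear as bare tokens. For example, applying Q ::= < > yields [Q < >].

[P [Q ( [P [Q < >]] )] [P [Q { [P [Q ( )] [P [Q ( )]]] }]]]

P
Q P
( P ) P
( Q ) P
( < > ) P
( < > ) Q
( < > ) { P }
( < > ) { Q P }
( < > ) { ( ) P }
( < > ) { ( ) Q }
( < > ) { ( ) ( ) }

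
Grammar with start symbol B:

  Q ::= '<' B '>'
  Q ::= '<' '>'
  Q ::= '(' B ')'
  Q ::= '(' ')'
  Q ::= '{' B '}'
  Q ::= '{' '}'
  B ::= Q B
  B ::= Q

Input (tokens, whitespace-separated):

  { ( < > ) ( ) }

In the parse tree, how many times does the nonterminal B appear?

4

[B [Q { [B [Q ( [B [Q < >]] )] [B [Q ( )]]] }]]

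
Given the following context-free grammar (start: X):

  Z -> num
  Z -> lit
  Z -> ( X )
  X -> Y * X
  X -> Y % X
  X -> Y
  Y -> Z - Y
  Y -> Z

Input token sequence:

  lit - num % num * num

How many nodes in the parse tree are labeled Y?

[X [Y [Z lit] - [Y [Z num]]] % [X [Y [Z num]] * [X [Y [Z num]]]]]

4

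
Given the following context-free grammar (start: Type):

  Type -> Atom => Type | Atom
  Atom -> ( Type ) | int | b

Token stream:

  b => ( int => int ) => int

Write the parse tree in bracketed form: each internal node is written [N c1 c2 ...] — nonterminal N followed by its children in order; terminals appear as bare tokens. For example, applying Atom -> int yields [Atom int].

[Type [Atom b] => [Type [Atom ( [Type [Atom int] => [Type [Atom int]]] )] => [Type [Atom int]]]]

Type
Atom => Type
b => Type
b => Atom => Type
b => ( Type ) => Type
b => ( Atom => Type ) => Type
b => ( int => Type ) => Type
b => ( int => Atom ) => Type
b => ( int => int ) => Type
b => ( int => int ) => Atom
b => ( int => int ) => int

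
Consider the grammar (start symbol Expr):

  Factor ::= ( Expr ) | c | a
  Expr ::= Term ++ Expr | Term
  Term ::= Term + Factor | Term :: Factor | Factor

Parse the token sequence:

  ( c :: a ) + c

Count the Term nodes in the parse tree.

[Expr [Term [Term [Factor ( [Expr [Term [Term [Factor c]] :: [Factor a]]] )]] + [Factor c]]]

4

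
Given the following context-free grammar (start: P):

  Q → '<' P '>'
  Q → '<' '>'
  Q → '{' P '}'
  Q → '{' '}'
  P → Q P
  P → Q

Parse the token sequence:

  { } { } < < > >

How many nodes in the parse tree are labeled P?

[P [Q { }] [P [Q { }] [P [Q < [P [Q < >]] >]]]]

4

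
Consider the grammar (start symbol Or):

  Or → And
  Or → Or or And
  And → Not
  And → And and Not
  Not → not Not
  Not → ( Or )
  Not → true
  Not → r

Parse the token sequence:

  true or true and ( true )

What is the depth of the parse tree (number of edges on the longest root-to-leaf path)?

[Or [Or [And [Not true]]] or [And [And [Not true]] and [Not ( [Or [And [Not true]]] )]]]

6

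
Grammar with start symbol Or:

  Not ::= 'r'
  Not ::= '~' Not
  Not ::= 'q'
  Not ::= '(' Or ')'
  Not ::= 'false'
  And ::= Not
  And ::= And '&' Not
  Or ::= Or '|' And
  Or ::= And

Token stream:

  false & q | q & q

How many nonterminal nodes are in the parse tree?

[Or [Or [And [And [Not false]] & [Not q]]] | [And [And [Not q]] & [Not q]]]

10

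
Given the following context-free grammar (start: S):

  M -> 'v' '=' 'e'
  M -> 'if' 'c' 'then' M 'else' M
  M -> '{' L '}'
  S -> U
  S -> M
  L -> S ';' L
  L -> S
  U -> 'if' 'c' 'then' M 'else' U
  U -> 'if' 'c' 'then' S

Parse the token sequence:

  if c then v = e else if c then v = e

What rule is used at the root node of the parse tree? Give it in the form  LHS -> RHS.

S -> U

[S [U if c then [M v = e] else [U if c then [S [M v = e]]]]]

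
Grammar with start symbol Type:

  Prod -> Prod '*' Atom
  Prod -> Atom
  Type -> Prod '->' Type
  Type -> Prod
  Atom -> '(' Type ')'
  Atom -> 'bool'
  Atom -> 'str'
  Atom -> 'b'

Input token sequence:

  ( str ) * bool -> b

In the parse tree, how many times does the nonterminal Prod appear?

4

[Type [Prod [Prod [Atom ( [Type [Prod [Atom str]]] )]] * [Atom bool]] -> [Type [Prod [Atom b]]]]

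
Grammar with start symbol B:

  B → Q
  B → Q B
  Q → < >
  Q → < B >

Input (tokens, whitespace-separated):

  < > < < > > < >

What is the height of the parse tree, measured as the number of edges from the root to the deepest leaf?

5

[B [Q < >] [B [Q < [B [Q < >]] >] [B [Q < >]]]]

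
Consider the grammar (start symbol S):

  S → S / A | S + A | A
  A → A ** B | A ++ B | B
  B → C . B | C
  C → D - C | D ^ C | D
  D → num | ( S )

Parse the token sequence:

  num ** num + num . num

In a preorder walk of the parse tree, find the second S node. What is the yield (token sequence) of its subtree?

num ** num

[S [S [A [A [B [C [D num]]]] ** [B [C [D num]]]]] + [A [B [C [D num]] . [B [C [D num]]]]]]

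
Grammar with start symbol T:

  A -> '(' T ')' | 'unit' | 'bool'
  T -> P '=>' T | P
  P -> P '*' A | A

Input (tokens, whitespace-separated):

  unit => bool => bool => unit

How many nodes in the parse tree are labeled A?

[T [P [A unit]] => [T [P [A bool]] => [T [P [A bool]] => [T [P [A unit]]]]]]

4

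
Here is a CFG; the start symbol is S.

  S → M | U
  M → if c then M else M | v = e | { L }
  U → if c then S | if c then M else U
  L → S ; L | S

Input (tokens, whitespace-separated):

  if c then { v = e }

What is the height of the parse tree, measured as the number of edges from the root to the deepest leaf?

[S [U if c then [S [M { [L [S [M v = e]]] }]]]]

7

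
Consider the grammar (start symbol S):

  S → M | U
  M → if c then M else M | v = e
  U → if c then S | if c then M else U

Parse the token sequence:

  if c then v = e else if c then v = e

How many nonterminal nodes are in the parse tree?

[S [U if c then [M v = e] else [U if c then [S [M v = e]]]]]

6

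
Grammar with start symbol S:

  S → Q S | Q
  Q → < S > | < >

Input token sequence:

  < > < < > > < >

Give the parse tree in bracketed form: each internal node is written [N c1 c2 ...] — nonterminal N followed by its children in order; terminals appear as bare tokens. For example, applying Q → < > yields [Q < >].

[S [Q < >] [S [Q < [S [Q < >]] >] [S [Q < >]]]]

S
Q S
< > S
< > Q S
< > < S > S
< > < Q > S
< > < < > > S
< > < < > > Q
< > < < > > < >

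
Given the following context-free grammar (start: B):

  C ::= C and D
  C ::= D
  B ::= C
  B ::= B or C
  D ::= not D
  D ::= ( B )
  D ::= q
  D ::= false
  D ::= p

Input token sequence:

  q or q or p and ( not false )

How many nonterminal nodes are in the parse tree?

[B [B [B [C [D q]]] or [C [D q]]] or [C [C [D p]] and [D ( [B [C [D not [D false]]]] )]]]

15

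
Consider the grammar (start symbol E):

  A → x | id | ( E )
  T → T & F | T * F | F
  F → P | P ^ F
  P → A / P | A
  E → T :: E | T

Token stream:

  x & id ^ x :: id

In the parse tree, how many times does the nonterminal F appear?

4

[E [T [T [F [P [A x]]]] & [F [P [A id]] ^ [F [P [A x]]]]] :: [E [T [F [P [A id]]]]]]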